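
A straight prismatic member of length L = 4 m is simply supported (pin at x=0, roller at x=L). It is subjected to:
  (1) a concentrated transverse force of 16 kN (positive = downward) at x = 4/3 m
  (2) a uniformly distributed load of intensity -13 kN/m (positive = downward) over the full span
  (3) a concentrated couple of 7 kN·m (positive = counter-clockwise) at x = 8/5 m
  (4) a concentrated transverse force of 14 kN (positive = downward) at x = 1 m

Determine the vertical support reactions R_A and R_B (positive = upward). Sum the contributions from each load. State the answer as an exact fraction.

R_A = -37/12 kN, R_B = -227/12 kN

Load 1 — point force P=16 kN at a=4/3 m (b=L-a=8/3):
  R_A = Pb/L = 16·(8/3)/4 = 32/3 kN
  R_B = Pa/L = 16·(4/3)/4 = 16/3 kN
Load 2 — uniform load w=-13 kN/m over full span:
  R_A = wL/2 = (-13)·4/2 = -26 kN
  R_B = wL/2 = (-13)·4/2 = -26 kN
Load 3 — applied couple M₀=7 kN·m at a=8/5 m (b=L-a=12/5):
  R_A = M₀/L = 7/4 kN
  R_B = -M₀/L = -7/4 kN
Load 4 — point force P=14 kN at a=1 m (b=L-a=3):
  R_A = Pb/L = 14·3/4 = 21/2 kN
  R_B = Pa/L = 14·1/4 = 7/2 kN
Superposition: R_A = -37/12 kN, R_B = -227/12 kN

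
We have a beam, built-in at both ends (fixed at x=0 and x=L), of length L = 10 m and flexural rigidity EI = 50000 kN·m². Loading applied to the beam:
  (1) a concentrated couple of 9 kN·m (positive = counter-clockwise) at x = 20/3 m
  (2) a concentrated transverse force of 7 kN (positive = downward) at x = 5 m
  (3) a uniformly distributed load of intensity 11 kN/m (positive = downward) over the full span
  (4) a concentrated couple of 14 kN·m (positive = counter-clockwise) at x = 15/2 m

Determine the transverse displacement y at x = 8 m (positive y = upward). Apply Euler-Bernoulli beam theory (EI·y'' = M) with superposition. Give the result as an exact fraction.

Load 1 — applied couple M₀=9 kN·m at a=20/3 m (b=L-a=10/3):
  y_1 = (R_Ax³/6 - M_Ax²/2 - M₀(x-a)²/2)/EI  [x>a] with R_A=6/5, M_A=3 = ((6/5)·8³/6 - 3·8²/2 - 9·(8-(20/3))²/2)/50000 = -1/31250 m
Load 2 — point force P=7 kN at a=5 m (b=L-a=5):
  y_2 = -Pa²(L-x)²(3bL-(3b+a)(L-x))/(6L³EI)  [x>a] = -7·5²·(10-8)²·(3·5·10-(3·5+5)·(10-8))/(6·10³·50000) = -77/300000 m
Load 3 — uniform load w=11 kN/m over full span:
  y_3 = -wx²(L-x)²/(24EI) = -11·8²·(10-8)²/(24·50000) = -22/9375 m
Load 4 — applied couple M₀=14 kN·m at a=15/2 m (b=L-a=5/2):
  y_4 = (R_Ax³/6 - M_Ax²/2 - M₀(x-a)²/2)/EI  [x>a] with R_A=63/40, M_A=35/8 = ((63/40)·8³/6 - (35/8)·8²/2 - 14·(8-(15/2))²/2)/50000 = -147/1000000 m
Superposition: y = Σ y_i = -8347/3000000 m ≈ -0.002782 m

y(8) = -8347/3000000 m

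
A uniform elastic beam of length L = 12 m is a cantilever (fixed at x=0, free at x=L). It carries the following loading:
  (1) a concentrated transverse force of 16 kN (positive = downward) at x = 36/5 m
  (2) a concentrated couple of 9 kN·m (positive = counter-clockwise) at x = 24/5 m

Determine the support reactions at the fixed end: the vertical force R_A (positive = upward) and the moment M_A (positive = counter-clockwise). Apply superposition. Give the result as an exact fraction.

R_A = 16 kN, M_A = 531/5 kN·m

Load 1 — point force P=16 kN at a=36/5 m (b=L-a=24/5):
  R_A = P = 16 kN
  M_A = Pa = 16·(36/5) = 576/5 kN·m
Load 2 — applied couple M₀=9 kN·m at a=24/5 m (b=L-a=36/5):
  R_A = 0 kN
  M_A = -M₀ = -9 kN·m
Superposition: R_A = 16 kN, M_A = 531/5 kN·m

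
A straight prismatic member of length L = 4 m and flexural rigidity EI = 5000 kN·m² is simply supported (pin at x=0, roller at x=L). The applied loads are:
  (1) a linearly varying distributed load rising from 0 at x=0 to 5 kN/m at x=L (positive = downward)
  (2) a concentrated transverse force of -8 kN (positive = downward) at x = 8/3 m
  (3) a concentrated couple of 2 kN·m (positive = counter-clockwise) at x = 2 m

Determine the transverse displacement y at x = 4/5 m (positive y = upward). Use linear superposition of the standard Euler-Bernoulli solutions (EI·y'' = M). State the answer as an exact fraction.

Load 1 — triangular load w₀=5 kN/m (0→w₀ over full span):
  y_1 = -w₀x(7L⁴-10L²x²+3x⁴)/(360LEI) = -5·(4/5)·(7·4⁴-10·4²·(4/5)²+3·(4/5)⁴)/(360·4·5000) = -5504/5859375 m
Load 2 — point force P=-8 kN at a=8/3 m (b=L-a=4/3):
  y_2 = -Pbx(L²-b²-x²)/(6LEI)  [x≤a] = -(-8)·(4/3)·(4/5)·(4²-(4/3)²-(4/5)²)/(6·4·5000) = 6112/6328125 m
Load 3 — applied couple M₀=2 kN·m at a=2 m (b=L-a=2):
  y_3 = (M₀x³/(6L)+C₁x)/EI  [x≤a] with C₁=M₀(3b²-L²)/(6L)=-1/3 = (2·(4/5)³/(6·4)+(-1/3)·(4/5))/5000 = -7/156250 m
Superposition: y = Σ y_i = -5791/316406250 m ≈ -0.000018 m

y(4/5) = -5791/316406250 m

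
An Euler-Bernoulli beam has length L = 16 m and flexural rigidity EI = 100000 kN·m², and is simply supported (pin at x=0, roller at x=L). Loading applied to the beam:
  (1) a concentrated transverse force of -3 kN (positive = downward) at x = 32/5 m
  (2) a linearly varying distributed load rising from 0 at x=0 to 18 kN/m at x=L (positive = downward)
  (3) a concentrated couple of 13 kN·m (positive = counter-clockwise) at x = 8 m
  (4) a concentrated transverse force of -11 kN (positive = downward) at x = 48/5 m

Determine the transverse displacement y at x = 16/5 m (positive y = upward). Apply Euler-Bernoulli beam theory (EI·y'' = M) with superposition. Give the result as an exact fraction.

y(16/5) = -5454733/146484375 m

Load 1 — point force P=-3 kN at a=32/5 m (b=L-a=48/5):
  y_1 = -Pbx(L²-b²-x²)/(6LEI)  [x≤a] = -(-3)·(48/5)·(16/5)·(16²-(48/5)²-(16/5)²)/(6·16·100000) = 576/390625 m
Load 2 — triangular load w₀=18 kN/m (0→w₀ over full span):
  y_2 = -w₀x(7L⁴-10L²x²+3x⁴)/(360LEI) = -18·(16/5)·(7·16⁴-10·16²·(16/5)²+3·(16/5)⁴)/(360·16·100000) = -2113536/48828125 m
Load 3 — applied couple M₀=13 kN·m at a=8 m (b=L-a=8):
  y_3 = (M₀x³/(6L)+C₁x)/EI  [x≤a] with C₁=M₀(3b²-L²)/(6L)=-26/3 = (13·(16/5)³/(6·16)+(-26/3)·(16/5))/100000 = -91/390625 m
Load 4 — point force P=-11 kN at a=48/5 m (b=L-a=32/5):
  y_4 = -Pbx(L²-b²-x²)/(6LEI)  [x≤a] = -(-11)·(32/5)·(16/5)·(16²-(32/5)²-(16/5)²)/(6·16·100000) = 5632/1171875 m
Superposition: y = Σ y_i = -5454733/146484375 m ≈ -0.037238 m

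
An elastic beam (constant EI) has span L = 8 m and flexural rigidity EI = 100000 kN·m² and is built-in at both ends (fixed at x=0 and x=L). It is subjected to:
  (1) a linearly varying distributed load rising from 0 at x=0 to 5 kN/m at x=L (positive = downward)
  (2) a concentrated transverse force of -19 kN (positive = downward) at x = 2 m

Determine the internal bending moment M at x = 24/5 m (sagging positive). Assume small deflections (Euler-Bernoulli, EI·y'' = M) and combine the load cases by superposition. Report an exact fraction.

Load 1 — triangular load w₀=5 kN/m (0→w₀ over full span):
  M_1 = 3w₀Lx/20 - w₀L²/30 - w₀x³/(6L) = 3·5·8·(24/5)/20 - 5·8²/30 - 5·(24/5)³/(6·8) = 496/75 kN·m
Load 2 — point force P=-19 kN at a=2 m (b=L-a=6):
  M_2 = Pa²(a+3b)(L-x)/L³ - Pa²b/L²  [x>a] = (-19)·2²·(2+3·6)·(8-(24/5))/8³ - (-19)·2²·6/8² = -19/8 kN·m
Superposition: M = Σ M_i = 2543/600 kN·m ≈ 4.238333 kN·m

M(24/5) = 2543/600 kN·m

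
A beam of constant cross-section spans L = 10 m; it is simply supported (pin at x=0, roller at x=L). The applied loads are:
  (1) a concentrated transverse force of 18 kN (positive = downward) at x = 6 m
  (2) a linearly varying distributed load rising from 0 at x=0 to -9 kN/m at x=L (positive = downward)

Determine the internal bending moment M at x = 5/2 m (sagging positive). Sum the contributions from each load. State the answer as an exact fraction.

M(5/2) = -549/32 kN·m

Load 1 — point force P=18 kN at a=6 m (b=L-a=4):
  M_1 = Pbx/L  [x≤a] = 18·4·(5/2)/10 = 18 kN·m
Load 2 — triangular load w₀=-9 kN/m (0→w₀ over full span):
  M_2 = w₀Lx/6 - w₀x³/(6L) = (-9)·10·(5/2)/6 - (-9)·(5/2)³/(6·10) = -1125/32 kN·m
Superposition: M = Σ M_i = -549/32 kN·m ≈ -17.156250 kN·m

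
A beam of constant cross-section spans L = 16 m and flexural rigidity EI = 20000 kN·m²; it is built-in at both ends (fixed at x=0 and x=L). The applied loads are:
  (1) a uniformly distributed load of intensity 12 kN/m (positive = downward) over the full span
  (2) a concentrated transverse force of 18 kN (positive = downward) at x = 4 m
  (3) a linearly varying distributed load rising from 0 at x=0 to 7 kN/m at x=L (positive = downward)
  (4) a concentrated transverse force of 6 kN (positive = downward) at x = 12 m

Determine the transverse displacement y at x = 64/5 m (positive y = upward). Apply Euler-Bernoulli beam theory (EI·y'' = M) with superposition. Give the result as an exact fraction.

y(64/5) = -1769708/29296875 m

Load 1 — uniform load w=12 kN/m over full span:
  y_1 = -wx²(L-x)²/(24EI) = -12·(64/5)²·(16-(64/5))²/(24·20000) = -16384/390625 m
Load 2 — point force P=18 kN at a=4 m (b=L-a=12):
  y_2 = -Pa²(L-x)²(3bL-(3b+a)(L-x))/(6L³EI)  [x>a] = -18·4²·(16-(64/5))²·(3·12·16-(3·12+4)·(16-(64/5)))/(6·16³·20000) = -42/15625 m
Load 3 — triangular load w₀=7 kN/m (0→w₀ over full span):
  y_3 = -w₀x²(L-x)²(x+2L)/(120LEI) = -7·(64/5)²·(16-(64/5))²·((64/5)+2·16)/(120·16·20000) = -401408/29296875 m
Load 4 — point force P=6 kN at a=12 m (b=L-a=4):
  y_4 = -Pa²(L-x)²(3bL-(3b+a)(L-x))/(6L³EI)  [x>a] = -6·12²·(16-(64/5))²·(3·4·16-(3·4+12)·(16-(64/5)))/(6·16³·20000) = -162/78125 m
Superposition: y = Σ y_i = -1769708/29296875 m ≈ -0.060406 m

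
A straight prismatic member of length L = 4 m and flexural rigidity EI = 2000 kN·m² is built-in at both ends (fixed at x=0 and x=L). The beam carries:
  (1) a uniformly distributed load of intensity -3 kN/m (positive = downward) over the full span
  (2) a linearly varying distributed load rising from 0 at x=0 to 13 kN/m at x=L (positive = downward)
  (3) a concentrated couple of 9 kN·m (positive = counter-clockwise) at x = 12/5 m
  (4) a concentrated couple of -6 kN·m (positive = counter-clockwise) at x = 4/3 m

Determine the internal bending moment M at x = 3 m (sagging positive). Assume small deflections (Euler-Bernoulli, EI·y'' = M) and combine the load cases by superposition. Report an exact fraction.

M(3) = -491/600 kN·m

Load 1 — uniform load w=-3 kN/m over full span:
  M_1 = wLx/2 - wL²/12 - wx²/2 = (-3)·4·3/2 - (-3)·4²/12 - (-3)·3²/2 = -1/2 kN·m
Load 2 — triangular load w₀=13 kN/m (0→w₀ over full span):
  M_2 = 3w₀Lx/20 - w₀L²/30 - w₀x³/(6L) = 3·13·4·3/20 - 13·4²/30 - 13·3³/(6·4) = 221/120 kN·m
Load 3 — applied couple M₀=9 kN·m at a=12/5 m (b=L-a=8/5):
  M_3 = R_Ax - M_A - M₀  [x>a] with R_A=81/25, M_A=72/25 = (81/25)·3 - (72/25) - 9 = -54/25 kN·m
Load 4 — applied couple M₀=-6 kN·m at a=4/3 m (b=L-a=8/3):
  M_4 = R_Ax - M_A - M₀  [x>a] with R_A=-2, M_A=0 = (-2)·3 - 0 - (-6) = 0 kN·m
Superposition: M = Σ M_i = -491/600 kN·m ≈ -0.818333 kN·m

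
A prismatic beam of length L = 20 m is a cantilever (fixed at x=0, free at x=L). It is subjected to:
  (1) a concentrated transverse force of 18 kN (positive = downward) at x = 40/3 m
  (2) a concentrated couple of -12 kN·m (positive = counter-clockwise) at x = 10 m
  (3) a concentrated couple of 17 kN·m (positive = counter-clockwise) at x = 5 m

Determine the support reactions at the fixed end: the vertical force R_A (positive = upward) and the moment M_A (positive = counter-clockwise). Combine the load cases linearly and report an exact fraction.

R_A = 18 kN, M_A = 235 kN·m

Load 1 — point force P=18 kN at a=40/3 m (b=L-a=20/3):
  R_A = P = 18 kN
  M_A = Pa = 18·(40/3) = 240 kN·m
Load 2 — applied couple M₀=-12 kN·m at a=10 m (b=L-a=10):
  R_A = 0 kN
  M_A = -M₀ = -(-12) = 12 kN·m
Load 3 — applied couple M₀=17 kN·m at a=5 m (b=L-a=15):
  R_A = 0 kN
  M_A = -M₀ = -17 kN·m
Superposition: R_A = 18 kN, M_A = 235 kN·m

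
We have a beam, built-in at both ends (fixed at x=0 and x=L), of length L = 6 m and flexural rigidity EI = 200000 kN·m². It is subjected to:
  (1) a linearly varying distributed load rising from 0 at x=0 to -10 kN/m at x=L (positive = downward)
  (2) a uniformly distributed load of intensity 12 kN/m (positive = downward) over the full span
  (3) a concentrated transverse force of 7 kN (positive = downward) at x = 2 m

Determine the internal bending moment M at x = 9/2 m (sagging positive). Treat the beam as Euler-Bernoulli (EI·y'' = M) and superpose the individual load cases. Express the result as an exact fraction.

M(9/2) = 133/144 kN·m

Load 1 — triangular load w₀=-10 kN/m (0→w₀ over full span):
  M_1 = 3w₀Lx/20 - w₀L²/30 - w₀x³/(6L) = 3·(-10)·6·(9/2)/20 - (-10)·6²/30 - (-10)·(9/2)³/(6·6) = -51/16 kN·m
Load 2 — uniform load w=12 kN/m over full span:
  M_2 = wLx/2 - wL²/12 - wx²/2 = 12·6·(9/2)/2 - 12·6²/12 - 12·(9/2)²/2 = 9/2 kN·m
Load 3 — point force P=7 kN at a=2 m (b=L-a=4):
  M_3 = Pa²(a+3b)(L-x)/L³ - Pa²b/L²  [x>a] = 7·2²·(2+3·4)·(6-(9/2))/6³ - 7·2²·4/6² = -7/18 kN·m
Superposition: M = Σ M_i = 133/144 kN·m ≈ 0.923611 kN·m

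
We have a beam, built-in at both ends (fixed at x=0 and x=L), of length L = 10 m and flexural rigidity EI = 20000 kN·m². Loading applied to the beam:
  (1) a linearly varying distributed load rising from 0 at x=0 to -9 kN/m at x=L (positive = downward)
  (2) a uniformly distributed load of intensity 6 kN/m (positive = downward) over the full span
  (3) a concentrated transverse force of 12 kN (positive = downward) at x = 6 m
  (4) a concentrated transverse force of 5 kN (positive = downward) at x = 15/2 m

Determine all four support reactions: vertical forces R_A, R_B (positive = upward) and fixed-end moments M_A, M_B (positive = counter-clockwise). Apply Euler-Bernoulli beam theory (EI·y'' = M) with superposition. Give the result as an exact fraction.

R_A = 86021/4000 kN, M_A = 27091/800 kN·m, R_B = 41979/4000 kN, M_B = -23449/800 kN·m

Load 1 — triangular load w₀=-9 kN/m (0→w₀ over full span):
  R_A = 3w₀L/20 = 3·(-9)·10/20 = -27/2 kN
  M_A = w₀L²/30 = (-9)·10²/30 = -30 kN·m
  R_B = 7w₀L/20 = 7·(-9)·10/20 = -63/2 kN
  M_B = -w₀L²/20 = -(-9)·10²/20 = 45 kN·m
Load 2 — uniform load w=6 kN/m over full span:
  R_A = wL/2 = 6·10/2 = 30 kN
  M_A = wL²/12 = 6·10²/12 = 50 kN·m
  R_B = wL/2 = 6·10/2 = 30 kN
  M_B = -wL²/12 = -6·10²/12 = -50 kN·m
Load 3 — point force P=12 kN at a=6 m (b=L-a=4):
  R_A = Pb²(3a+b)/L³ = 12·4²·(3·6+4)/10³ = 528/125 kN
  M_A = Pab²/L² = 12·6·4²/10² = 288/25 kN·m
  R_B = Pa²(a+3b)/L³ = 12·6²·(6+3·4)/10³ = 972/125 kN
  M_B = -Pa²b/L² = -12·6²·4/10² = -432/25 kN·m
Load 4 — point force P=5 kN at a=15/2 m (b=L-a=5/2):
  R_A = Pb²(3a+b)/L³ = 5·(5/2)²·(3·(15/2)+(5/2))/10³ = 25/32 kN
  M_A = Pab²/L² = 5·(15/2)·(5/2)²/10² = 75/32 kN·m
  R_B = Pa²(a+3b)/L³ = 5·(15/2)²·((15/2)+3·(5/2))/10³ = 135/32 kN
  M_B = -Pa²b/L² = -5·(15/2)²·(5/2)/10² = -225/32 kN·m
Superposition: R_A = 86021/4000 kN, M_A = 27091/800 kN·m, R_B = 41979/4000 kN, M_B = -23449/800 kN·m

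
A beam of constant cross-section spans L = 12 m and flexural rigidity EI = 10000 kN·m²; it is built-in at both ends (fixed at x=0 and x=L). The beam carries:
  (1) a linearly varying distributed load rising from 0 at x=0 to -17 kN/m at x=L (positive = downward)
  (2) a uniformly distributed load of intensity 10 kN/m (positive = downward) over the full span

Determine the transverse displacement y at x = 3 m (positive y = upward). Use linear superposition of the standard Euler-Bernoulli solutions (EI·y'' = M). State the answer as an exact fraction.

Load 1 — triangular load w₀=-17 kN/m (0→w₀ over full span):
  y_1 = -w₀x²(L-x)²(x+2L)/(120LEI) = -(-17)·3²·(12-3)²·(3+2·12)/(120·12·10000) = 37179/1600000 m
Load 2 — uniform load w=10 kN/m over full span:
  y_2 = -wx²(L-x)²/(24EI) = -10·3²·(12-3)²/(24·10000) = -243/8000 m
Superposition: y = Σ y_i = -11421/1600000 m ≈ -0.007138 m

y(3) = -11421/1600000 m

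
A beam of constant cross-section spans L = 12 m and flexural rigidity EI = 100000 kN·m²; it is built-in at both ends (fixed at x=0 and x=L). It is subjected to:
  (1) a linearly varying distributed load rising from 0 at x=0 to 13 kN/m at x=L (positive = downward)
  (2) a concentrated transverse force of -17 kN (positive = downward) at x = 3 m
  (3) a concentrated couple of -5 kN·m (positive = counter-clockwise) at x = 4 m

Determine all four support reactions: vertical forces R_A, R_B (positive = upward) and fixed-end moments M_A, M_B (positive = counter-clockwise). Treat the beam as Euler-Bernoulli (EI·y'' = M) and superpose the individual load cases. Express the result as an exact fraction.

R_A = 12241/1440 kN, M_A = 2697/80 kN·m, R_B = 75599/1440 kN, M_B = -20569/240 kN·m

Load 1 — triangular load w₀=13 kN/m (0→w₀ over full span):
  R_A = 3w₀L/20 = 3·13·12/20 = 117/5 kN
  M_A = w₀L²/30 = 13·12²/30 = 312/5 kN·m
  R_B = 7w₀L/20 = 7·13·12/20 = 273/5 kN
  M_B = -w₀L²/20 = -13·12²/20 = -468/5 kN·m
Load 2 — point force P=-17 kN at a=3 m (b=L-a=9):
  R_A = Pb²(3a+b)/L³ = (-17)·9²·(3·3+9)/12³ = -459/32 kN
  M_A = Pab²/L² = (-17)·3·9²/12² = -459/16 kN·m
  R_B = Pa²(a+3b)/L³ = (-17)·3²·(3+3·9)/12³ = -85/32 kN
  M_B = -Pa²b/L² = -(-17)·3²·9/12² = 153/16 kN·m
Load 3 — applied couple M₀=-5 kN·m at a=4 m (b=L-a=8):
  R_A = 6M₀ab/L³ = 6·(-5)·4·8/12³ = -5/9 kN
  M_A = M₀b(2a-b)/L² = (-5)·8·(2·4-8)/12² = 0 kN·m
  R_B = -6M₀ab/L³ = -6·(-5)·4·8/12³ = 5/9 kN
  M_B = M₀a(2b-a)/L² = (-5)·4·(2·8-4)/12² = -5/3 kN·m
Superposition: R_A = 12241/1440 kN, M_A = 2697/80 kN·m, R_B = 75599/1440 kN, M_B = -20569/240 kN·m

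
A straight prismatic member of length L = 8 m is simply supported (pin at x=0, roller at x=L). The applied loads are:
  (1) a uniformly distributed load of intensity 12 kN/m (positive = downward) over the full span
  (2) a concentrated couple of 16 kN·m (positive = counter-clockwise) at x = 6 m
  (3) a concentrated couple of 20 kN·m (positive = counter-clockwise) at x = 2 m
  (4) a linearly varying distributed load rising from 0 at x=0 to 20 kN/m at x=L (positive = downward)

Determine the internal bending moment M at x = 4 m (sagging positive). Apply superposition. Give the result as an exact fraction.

M(4) = 174 kN·m

Load 1 — uniform load w=12 kN/m over full span:
  M_1 = wx(L-x)/2 = 12·4·(8-4)/2 = 96 kN·m
Load 2 — applied couple M₀=16 kN·m at a=6 m (b=L-a=2):
  M_2 = M₀x/L  [x≤a] = 16·4/8 = 8 kN·m
Load 3 — applied couple M₀=20 kN·m at a=2 m (b=L-a=6):
  M_3 = M₀x/L - M₀  [x>a] = 20·4/8 - 20 = -10 kN·m
Load 4 — triangular load w₀=20 kN/m (0→w₀ over full span):
  M_4 = w₀Lx/6 - w₀x³/(6L) = 20·8·4/6 - 20·4³/(6·8) = 80 kN·m
Superposition: M = Σ M_i = 174 kN·m ≈ 174.000000 kN·m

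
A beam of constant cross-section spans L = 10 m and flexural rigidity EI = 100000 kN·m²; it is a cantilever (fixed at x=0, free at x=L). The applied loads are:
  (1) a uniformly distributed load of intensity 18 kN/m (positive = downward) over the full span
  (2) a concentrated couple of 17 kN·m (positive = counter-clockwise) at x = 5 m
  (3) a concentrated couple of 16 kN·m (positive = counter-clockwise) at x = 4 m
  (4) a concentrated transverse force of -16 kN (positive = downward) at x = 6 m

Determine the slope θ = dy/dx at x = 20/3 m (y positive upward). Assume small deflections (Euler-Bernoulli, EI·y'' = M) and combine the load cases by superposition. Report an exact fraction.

θ(20/3) = -22067/900000 rad

Load 1 — uniform load w=18 kN/m over full span:
  θ_1 = -wx(x²-3Lx+3L²)/(6EI) = -18·(20/3)·((20/3)²-3·10·(20/3)+3·10²)/(6·100000) = -13/450 rad
Load 2 — applied couple M₀=17 kN·m at a=5 m (b=L-a=5):
  θ_2 = M₀a/EI  [x>a] = 17·5/100000 = 17/20000 rad
Load 3 — applied couple M₀=16 kN·m at a=4 m (b=L-a=6):
  θ_3 = M₀a/EI  [x>a] = 16·4/100000 = 2/3125 rad
Load 4 — point force P=-16 kN at a=6 m (b=L-a=4):
  θ_4 = -Pa²/(2EI)  [x>a] = -(-16)·6²/(2·100000) = 9/3125 rad
Superposition: θ = Σ θ_i = -22067/900000 rad ≈ -0.024519 rad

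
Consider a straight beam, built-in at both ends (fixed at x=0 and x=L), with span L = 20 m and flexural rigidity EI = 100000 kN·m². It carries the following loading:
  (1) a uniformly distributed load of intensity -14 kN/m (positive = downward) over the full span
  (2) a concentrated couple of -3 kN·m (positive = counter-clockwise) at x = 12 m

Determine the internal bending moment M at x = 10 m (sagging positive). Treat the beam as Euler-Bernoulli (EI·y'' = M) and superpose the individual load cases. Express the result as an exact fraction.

M(10) = -3518/15 kN·m

Load 1 — uniform load w=-14 kN/m over full span:
  M_1 = wLx/2 - wL²/12 - wx²/2 = (-14)·20·10/2 - (-14)·20²/12 - (-14)·10²/2 = -700/3 kN·m
Load 2 — applied couple M₀=-3 kN·m at a=12 m (b=L-a=8):
  M_2 = R_Ax - M_A  [x≤a] with R_A=-27/125, M_A=-24/25 = (-27/125)·10 - (-24/25) = -6/5 kN·m
Superposition: M = Σ M_i = -3518/15 kN·m ≈ -234.533333 kN·m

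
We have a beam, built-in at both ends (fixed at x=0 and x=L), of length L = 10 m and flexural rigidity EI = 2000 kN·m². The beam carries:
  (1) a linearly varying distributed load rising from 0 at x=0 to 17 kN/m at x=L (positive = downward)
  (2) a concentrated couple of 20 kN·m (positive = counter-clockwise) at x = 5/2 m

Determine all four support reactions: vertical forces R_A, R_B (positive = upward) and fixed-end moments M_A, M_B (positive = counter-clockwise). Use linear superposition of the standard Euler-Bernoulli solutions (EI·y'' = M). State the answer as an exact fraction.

Load 1 — triangular load w₀=17 kN/m (0→w₀ over full span):
  R_A = 3w₀L/20 = 3·17·10/20 = 51/2 kN
  M_A = w₀L²/30 = 17·10²/30 = 170/3 kN·m
  R_B = 7w₀L/20 = 7·17·10/20 = 119/2 kN
  M_B = -w₀L²/20 = -17·10²/20 = -85 kN·m
Load 2 — applied couple M₀=20 kN·m at a=5/2 m (b=L-a=15/2):
  R_A = 6M₀ab/L³ = 6·20·(5/2)·(15/2)/10³ = 9/4 kN
  M_A = M₀b(2a-b)/L² = 20·(15/2)·(2·(5/2)-(15/2))/10² = -15/4 kN·m
  R_B = -6M₀ab/L³ = -6·20·(5/2)·(15/2)/10³ = -9/4 kN
  M_B = M₀a(2b-a)/L² = 20·(5/2)·(2·(15/2)-(5/2))/10² = 25/4 kN·m
Superposition: R_A = 111/4 kN, M_A = 635/12 kN·m, R_B = 229/4 kN, M_B = -315/4 kN·m

R_A = 111/4 kN, M_A = 635/12 kN·m, R_B = 229/4 kN, M_B = -315/4 kN·m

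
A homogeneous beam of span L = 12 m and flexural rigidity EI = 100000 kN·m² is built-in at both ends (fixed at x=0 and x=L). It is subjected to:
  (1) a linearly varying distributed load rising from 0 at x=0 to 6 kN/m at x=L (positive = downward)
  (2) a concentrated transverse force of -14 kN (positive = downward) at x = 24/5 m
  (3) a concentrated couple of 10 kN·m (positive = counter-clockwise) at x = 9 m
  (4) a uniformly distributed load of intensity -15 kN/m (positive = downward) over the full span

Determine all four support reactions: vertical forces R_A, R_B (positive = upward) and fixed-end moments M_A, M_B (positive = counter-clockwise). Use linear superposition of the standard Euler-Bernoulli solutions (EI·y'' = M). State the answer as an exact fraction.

R_A = -174669/2000 kN, M_A = -172267/1000 kN·m, R_B = -141331/2000 kN, M_B = 151053/1000 kN·m

Load 1 — triangular load w₀=6 kN/m (0→w₀ over full span):
  R_A = 3w₀L/20 = 3·6·12/20 = 54/5 kN
  M_A = w₀L²/30 = 6·12²/30 = 144/5 kN·m
  R_B = 7w₀L/20 = 7·6·12/20 = 126/5 kN
  M_B = -w₀L²/20 = -6·12²/20 = -216/5 kN·m
Load 2 — point force P=-14 kN at a=24/5 m (b=L-a=36/5):
  R_A = Pb²(3a+b)/L³ = (-14)·(36/5)²·(3·(24/5)+(36/5))/12³ = -1134/125 kN
  M_A = Pab²/L² = (-14)·(24/5)·(36/5)²/12² = -3024/125 kN·m
  R_B = Pa²(a+3b)/L³ = (-14)·(24/5)²·((24/5)+3·(36/5))/12³ = -616/125 kN
  M_B = -Pa²b/L² = -(-14)·(24/5)²·(36/5)/12² = 2016/125 kN·m
Load 3 — applied couple M₀=10 kN·m at a=9 m (b=L-a=3):
  R_A = 6M₀ab/L³ = 6·10·9·3/12³ = 15/16 kN
  M_A = M₀b(2a-b)/L² = 10·3·(2·9-3)/12² = 25/8 kN·m
  R_B = -6M₀ab/L³ = -6·10·9·3/12³ = -15/16 kN
  M_B = M₀a(2b-a)/L² = 10·9·(2·3-9)/12² = -15/8 kN·m
Load 4 — uniform load w=-15 kN/m over full span:
  R_A = wL/2 = (-15)·12/2 = -90 kN
  M_A = wL²/12 = (-15)·12²/12 = -180 kN·m
  R_B = wL/2 = (-15)·12/2 = -90 kN
  M_B = -wL²/12 = -(-15)·12²/12 = 180 kN·m
Superposition: R_A = -174669/2000 kN, M_A = -172267/1000 kN·m, R_B = -141331/2000 kN, M_B = 151053/1000 kN·m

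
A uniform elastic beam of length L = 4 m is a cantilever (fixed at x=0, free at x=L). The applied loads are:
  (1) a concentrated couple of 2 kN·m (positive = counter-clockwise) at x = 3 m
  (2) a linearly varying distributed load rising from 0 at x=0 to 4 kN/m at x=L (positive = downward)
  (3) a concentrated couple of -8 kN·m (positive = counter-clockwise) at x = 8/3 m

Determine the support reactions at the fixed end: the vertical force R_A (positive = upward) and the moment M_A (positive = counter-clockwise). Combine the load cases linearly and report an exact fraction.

Load 1 — applied couple M₀=2 kN·m at a=3 m (b=L-a=1):
  R_A = 0 kN
  M_A = -M₀ = -2 kN·m
Load 2 — triangular load w₀=4 kN/m (0→w₀ over full span):
  R_A = w₀L/2 = 4·4/2 = 8 kN
  M_A = w₀L²/3 = 4·4²/3 = 64/3 kN·m
Load 3 — applied couple M₀=-8 kN·m at a=8/3 m (b=L-a=4/3):
  R_A = 0 kN
  M_A = -M₀ = -(-8) = 8 kN·m
Superposition: R_A = 8 kN, M_A = 82/3 kN·m

R_A = 8 kN, M_A = 82/3 kN·m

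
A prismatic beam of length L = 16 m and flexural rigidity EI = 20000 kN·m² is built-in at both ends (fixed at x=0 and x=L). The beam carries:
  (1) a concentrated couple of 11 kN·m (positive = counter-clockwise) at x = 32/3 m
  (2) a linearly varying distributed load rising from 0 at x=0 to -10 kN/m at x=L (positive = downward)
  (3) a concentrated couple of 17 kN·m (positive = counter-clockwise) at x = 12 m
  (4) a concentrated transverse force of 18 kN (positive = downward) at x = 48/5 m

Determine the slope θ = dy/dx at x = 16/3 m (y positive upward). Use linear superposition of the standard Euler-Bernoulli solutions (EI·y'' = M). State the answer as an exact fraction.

Load 1 — applied couple M₀=11 kN·m at a=32/3 m (b=L-a=16/3):
  θ_1 = (R_Ax²/2 - M_Ax)/EI  [x≤a] with R_A=11/12, M_A=11/3 = ((11/12)·(16/3)²/2 - (11/3)·(16/3))/20000 = -11/33750 rad
Load 2 — triangular load w₀=-10 kN/m (0→w₀ over full span):
  θ_2 = -w₀(2x(L-x)(L-2x)(x+2L)+x²(L-x)²)/(120LEI) = -(-10)·(2·(16/3)·(16-(16/3))·(16-2·(16/3))·((16/3)+2·16)+(16/3)²·(16-(16/3))²)/(120·16·20000) = 1024/151875 rad
Load 3 — applied couple M₀=17 kN·m at a=12 m (b=L-a=4):
  θ_3 = (R_Ax²/2 - M_Ax)/EI  [x≤a] with R_A=153/128, M_A=85/16 = ((153/128)·(16/3)²/2 - (85/16)·(16/3))/20000 = -17/30000 rad
Load 4 — point force P=18 kN at a=48/5 m (b=L-a=32/5):
  θ_4 = -Pb²x(2aL-(3a+b)x)/(2L³EI)  [x≤a] = -18·(32/5)²·(16/3)·(2·(48/5)·16-(3·(48/5)+(32/5))·(16/3))/(2·16³·20000) = -224/78125 rad
Superposition: θ = Σ θ_i = 905963/303750000 rad ≈ 0.002983 rad

θ(16/3) = 905963/303750000 rad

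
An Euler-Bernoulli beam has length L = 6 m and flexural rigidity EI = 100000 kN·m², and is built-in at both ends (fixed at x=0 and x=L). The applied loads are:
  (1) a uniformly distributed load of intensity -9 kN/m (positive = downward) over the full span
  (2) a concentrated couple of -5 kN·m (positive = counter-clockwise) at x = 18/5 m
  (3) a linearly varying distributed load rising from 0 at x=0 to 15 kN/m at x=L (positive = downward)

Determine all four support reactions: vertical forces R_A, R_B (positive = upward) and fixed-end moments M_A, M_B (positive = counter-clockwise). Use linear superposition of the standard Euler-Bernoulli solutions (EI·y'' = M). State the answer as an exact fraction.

Load 1 — uniform load w=-9 kN/m over full span:
  R_A = wL/2 = (-9)·6/2 = -27 kN
  M_A = wL²/12 = (-9)·6²/12 = -27 kN·m
  R_B = wL/2 = (-9)·6/2 = -27 kN
  M_B = -wL²/12 = -(-9)·6²/12 = 27 kN·m
Load 2 — applied couple M₀=-5 kN·m at a=18/5 m (b=L-a=12/5):
  R_A = 6M₀ab/L³ = 6·(-5)·(18/5)·(12/5)/6³ = -6/5 kN
  M_A = M₀b(2a-b)/L² = (-5)·(12/5)·(2·(18/5)-(12/5))/6² = -8/5 kN·m
  R_B = -6M₀ab/L³ = -6·(-5)·(18/5)·(12/5)/6³ = 6/5 kN
  M_B = M₀a(2b-a)/L² = (-5)·(18/5)·(2·(12/5)-(18/5))/6² = -3/5 kN·m
Load 3 — triangular load w₀=15 kN/m (0→w₀ over full span):
  R_A = 3w₀L/20 = 3·15·6/20 = 27/2 kN
  M_A = w₀L²/30 = 15·6²/30 = 18 kN·m
  R_B = 7w₀L/20 = 7·15·6/20 = 63/2 kN
  M_B = -w₀L²/20 = -15·6²/20 = -27 kN·m
Superposition: R_A = -147/10 kN, M_A = -53/5 kN·m, R_B = 57/10 kN, M_B = -3/5 kN·m

R_A = -147/10 kN, M_A = -53/5 kN·m, R_B = 57/10 kN, M_B = -3/5 kN·m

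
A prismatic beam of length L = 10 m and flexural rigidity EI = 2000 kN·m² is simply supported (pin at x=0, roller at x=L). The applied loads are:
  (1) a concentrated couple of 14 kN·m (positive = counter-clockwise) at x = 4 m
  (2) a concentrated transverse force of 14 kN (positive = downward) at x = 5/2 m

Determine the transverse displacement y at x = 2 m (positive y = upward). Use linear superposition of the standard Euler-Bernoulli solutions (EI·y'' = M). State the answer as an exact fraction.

Load 1 — applied couple M₀=14 kN·m at a=4 m (b=L-a=6):
  y_1 = (M₀x³/(6L)+C₁x)/EI  [x≤a] with C₁=M₀(3b²-L²)/(6L)=28/15 = (14·2³/(6·10)+(28/15)·2)/2000 = 7/2500 m
Load 2 — point force P=14 kN at a=5/2 m (b=L-a=15/2):
  y_2 = -Pbx(L²-b²-x²)/(6LEI)  [x≤a] = -14·(15/2)·2·(10²-(15/2)²-2²)/(6·10·2000) = -1113/16000 m
Superposition: y = Σ y_i = -5341/80000 m ≈ -0.066763 m

y(2) = -5341/80000 m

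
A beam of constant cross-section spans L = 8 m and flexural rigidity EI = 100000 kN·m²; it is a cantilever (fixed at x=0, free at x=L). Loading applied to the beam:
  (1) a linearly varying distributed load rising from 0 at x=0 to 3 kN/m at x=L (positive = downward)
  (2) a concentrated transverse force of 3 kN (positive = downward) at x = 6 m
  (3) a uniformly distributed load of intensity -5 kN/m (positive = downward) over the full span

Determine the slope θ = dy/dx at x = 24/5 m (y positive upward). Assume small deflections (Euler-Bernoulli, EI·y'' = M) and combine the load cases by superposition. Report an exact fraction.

Load 1 — triangular load w₀=3 kN/m (0→w₀ over full span):
  θ_1 = (w₀Lx²/4-w₀L²x/3-w₀x⁴/(24L))/EI = (3·8·(24/5)²/4-3·8²·(24/5)/3-3·(24/5)⁴/(24·8))/100000 = -3462/1953125 rad
Load 2 — point force P=3 kN at a=6 m (b=L-a=2):
  θ_2 = -Px(2a-x)/(2EI)  [x≤a] = -3·(24/5)·(2·6-(24/5))/(2·100000) = -81/156250 rad
Load 3 — uniform load w=-5 kN/m over full span:
  θ_3 = -wx(x²-3Lx+3L²)/(6EI) = -(-5)·(24/5)·((24/5)²-3·8·(24/5)+3·8²)/(6·100000) = 312/78125 rad
Superposition: θ = Σ θ_i = 6651/3906250 rad ≈ 0.001703 rad

θ(24/5) = 6651/3906250 rad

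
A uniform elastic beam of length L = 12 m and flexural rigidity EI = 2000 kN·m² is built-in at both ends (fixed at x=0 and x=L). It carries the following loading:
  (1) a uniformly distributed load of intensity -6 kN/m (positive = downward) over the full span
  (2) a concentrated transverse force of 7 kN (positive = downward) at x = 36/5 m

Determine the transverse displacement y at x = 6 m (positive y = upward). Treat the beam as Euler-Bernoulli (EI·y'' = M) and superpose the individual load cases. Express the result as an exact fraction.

y(6) = 8361/62500 m

Load 1 — uniform load w=-6 kN/m over full span:
  y_1 = -wx²(L-x)²/(24EI) = -(-6)·6²·(12-6)²/(24·2000) = 81/500 m
Load 2 — point force P=7 kN at a=36/5 m (b=L-a=24/5):
  y_2 = -Pb²x²(3aL-(3a+b)x)/(6L³EI)  [x≤a] = -7·(24/5)²·6²·(3·(36/5)·12-(3·(36/5)+(24/5))·6)/(6·12³·2000) = -441/15625 m
Superposition: y = Σ y_i = 8361/62500 m ≈ 0.133776 m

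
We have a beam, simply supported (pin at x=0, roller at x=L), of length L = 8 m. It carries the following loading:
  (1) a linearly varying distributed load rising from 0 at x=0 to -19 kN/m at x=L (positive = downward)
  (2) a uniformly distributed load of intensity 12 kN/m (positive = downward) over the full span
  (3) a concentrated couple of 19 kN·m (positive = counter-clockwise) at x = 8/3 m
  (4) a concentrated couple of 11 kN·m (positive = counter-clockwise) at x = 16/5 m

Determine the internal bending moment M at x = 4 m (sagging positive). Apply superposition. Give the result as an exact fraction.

Load 1 — triangular load w₀=-19 kN/m (0→w₀ over full span):
  M_1 = w₀Lx/6 - w₀x³/(6L) = (-19)·8·4/6 - (-19)·4³/(6·8) = -76 kN·m
Load 2 — uniform load w=12 kN/m over full span:
  M_2 = wx(L-x)/2 = 12·4·(8-4)/2 = 96 kN·m
Load 3 — applied couple M₀=19 kN·m at a=8/3 m (b=L-a=16/3):
  M_3 = M₀x/L - M₀  [x>a] = 19·4/8 - 19 = -19/2 kN·m
Load 4 — applied couple M₀=11 kN·m at a=16/5 m (b=L-a=24/5):
  M_4 = M₀x/L - M₀  [x>a] = 11·4/8 - 11 = -11/2 kN·m
Superposition: M = Σ M_i = 5 kN·m ≈ 5.000000 kN·m

M(4) = 5 kN·m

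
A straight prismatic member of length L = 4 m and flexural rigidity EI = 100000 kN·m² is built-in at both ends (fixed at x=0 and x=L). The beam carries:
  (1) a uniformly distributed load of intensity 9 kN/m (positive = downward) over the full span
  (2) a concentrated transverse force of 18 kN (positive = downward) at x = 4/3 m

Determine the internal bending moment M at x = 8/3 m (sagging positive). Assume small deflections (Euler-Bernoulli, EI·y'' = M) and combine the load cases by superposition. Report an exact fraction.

Load 1 — uniform load w=9 kN/m over full span:
  M_1 = wLx/2 - wL²/12 - wx²/2 = 9·4·(8/3)/2 - 9·4²/12 - 9·(8/3)²/2 = 4 kN·m
Load 2 — point force P=18 kN at a=4/3 m (b=L-a=8/3):
  M_2 = Pa²(a+3b)(L-x)/L³ - Pa²b/L²  [x>a] = 18·(4/3)²·((4/3)+3·(8/3))·(4-(8/3))/4³ - 18·(4/3)²·(8/3)/4² = 8/9 kN·m
Superposition: M = Σ M_i = 44/9 kN·m ≈ 4.888889 kN·m

M(8/3) = 44/9 kN·m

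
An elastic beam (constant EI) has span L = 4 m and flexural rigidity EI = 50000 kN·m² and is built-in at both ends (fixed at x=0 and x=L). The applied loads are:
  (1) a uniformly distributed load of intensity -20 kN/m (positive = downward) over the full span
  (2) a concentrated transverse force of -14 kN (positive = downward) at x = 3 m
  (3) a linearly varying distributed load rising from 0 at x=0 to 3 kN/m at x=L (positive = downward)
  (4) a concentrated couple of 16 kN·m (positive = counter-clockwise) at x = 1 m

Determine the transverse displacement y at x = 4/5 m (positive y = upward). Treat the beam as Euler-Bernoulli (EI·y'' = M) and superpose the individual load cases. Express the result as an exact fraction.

y(4/5) = 332729/2343750000 m

Load 1 — uniform load w=-20 kN/m over full span:
  y_1 = -wx²(L-x)²/(24EI) = -(-20)·(4/5)²·(4-(4/5))²/(24·50000) = 128/1171875 m
Load 2 — point force P=-14 kN at a=3 m (b=L-a=1):
  y_2 = -Pb²x²(3aL-(3a+b)x)/(6L³EI)  [x≤a] = -(-14)·1²·(4/5)²·(3·3·4-(3·3+1)·(4/5))/(6·4³·50000) = 49/3750000 m
Load 3 — triangular load w₀=3 kN/m (0→w₀ over full span):
  y_3 = -w₀x²(L-x)²(x+2L)/(120LEI) = -3·(4/5)²·(4-(4/5))²·((4/5)+2·4)/(120·4·50000) = -352/48828125 m
Load 4 — applied couple M₀=16 kN·m at a=1 m (b=L-a=3):
  y_4 = (R_Ax³/6 - M_Ax²/2)/EI  [x≤a] with R_A=9/2, M_A=-3 = ((9/2)·(4/5)³/6 - (-3)·(4/5)²/2)/50000 = 21/781250 m
Superposition: y = Σ y_i = 332729/2343750000 m ≈ 0.000142 m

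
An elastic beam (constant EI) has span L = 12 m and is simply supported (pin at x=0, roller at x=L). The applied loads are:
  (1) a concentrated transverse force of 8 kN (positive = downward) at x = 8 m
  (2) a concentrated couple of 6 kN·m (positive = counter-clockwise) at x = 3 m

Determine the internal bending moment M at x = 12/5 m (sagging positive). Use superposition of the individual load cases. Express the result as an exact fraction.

Load 1 — point force P=8 kN at a=8 m (b=L-a=4):
  M_1 = Pbx/L  [x≤a] = 8·4·(12/5)/12 = 32/5 kN·m
Load 2 — applied couple M₀=6 kN·m at a=3 m (b=L-a=9):
  M_2 = M₀x/L  [x≤a] = 6·(12/5)/12 = 6/5 kN·m
Superposition: M = Σ M_i = 38/5 kN·m ≈ 7.600000 kN·m

M(12/5) = 38/5 kN·m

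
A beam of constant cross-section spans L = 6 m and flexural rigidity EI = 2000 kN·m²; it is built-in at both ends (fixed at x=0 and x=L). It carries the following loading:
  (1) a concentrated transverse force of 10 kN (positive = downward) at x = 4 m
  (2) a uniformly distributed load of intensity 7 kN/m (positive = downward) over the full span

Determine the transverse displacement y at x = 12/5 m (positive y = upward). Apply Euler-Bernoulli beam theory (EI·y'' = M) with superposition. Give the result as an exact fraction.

Load 1 — point force P=10 kN at a=4 m (b=L-a=2):
  y_1 = -Pb²x²(3aL-(3a+b)x)/(6L³EI)  [x≤a] = -10·2²·(12/5)²·(3·4·6-(3·4+2)·(12/5))/(6·6³·2000) = -32/9375 m
Load 2 — uniform load w=7 kN/m over full span:
  y_2 = -wx²(L-x)²/(24EI) = -7·(12/5)²·(6-(12/5))²/(24·2000) = -1701/156250 m
Superposition: y = Σ y_i = -6703/468750 m ≈ -0.014300 m

y(12/5) = -6703/468750 m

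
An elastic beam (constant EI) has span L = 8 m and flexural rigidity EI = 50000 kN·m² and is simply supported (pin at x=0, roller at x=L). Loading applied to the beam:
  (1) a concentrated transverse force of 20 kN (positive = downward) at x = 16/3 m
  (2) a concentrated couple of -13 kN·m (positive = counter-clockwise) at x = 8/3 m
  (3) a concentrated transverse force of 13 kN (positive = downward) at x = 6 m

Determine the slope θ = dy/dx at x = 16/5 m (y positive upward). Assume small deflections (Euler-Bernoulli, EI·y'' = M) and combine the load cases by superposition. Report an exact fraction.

Load 1 — point force P=20 kN at a=16/3 m (b=L-a=8/3):
  θ_1 = -Pb(L²-b²-3x²)/(6LEI)  [x≤a] = -20·(8/3)·(8²-(8/3)²-3·(16/5)²)/(6·8·50000) = -736/1265625 rad
Load 2 — applied couple M₀=-13 kN·m at a=8/3 m (b=L-a=16/3):
  θ_2 = (M₀x²/(2L)-M₀(x-a)+C₁)/EI  [x>a] with C₁=M₀(3b²-L²)/(6L)=-52/9 = ((-13)·(16/5)²/(2·8)-(-13)·((16/5)-(8/3))+(-52/9))/50000 = -403/2812500 rad
Load 3 — point force P=13 kN at a=6 m (b=L-a=2):
  θ_3 = -Pb(L²-b²-3x²)/(6LEI)  [x≤a] = -13·2·(8²-2²-3·(16/5)²)/(6·8·50000) = -793/2500000 rad
Superposition: θ = Σ θ_i = -211009/202500000 rad ≈ -0.001042 rad

θ(16/5) = -211009/202500000 rad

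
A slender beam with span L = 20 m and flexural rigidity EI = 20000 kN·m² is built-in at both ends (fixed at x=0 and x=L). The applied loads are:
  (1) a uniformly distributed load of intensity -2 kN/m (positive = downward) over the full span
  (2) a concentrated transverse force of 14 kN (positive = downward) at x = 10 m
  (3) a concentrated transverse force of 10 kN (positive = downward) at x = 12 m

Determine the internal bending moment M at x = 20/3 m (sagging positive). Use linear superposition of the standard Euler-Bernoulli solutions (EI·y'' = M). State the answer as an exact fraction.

Load 1 — uniform load w=-2 kN/m over full span:
  M_1 = wLx/2 - wL²/12 - wx²/2 = (-2)·20·(20/3)/2 - (-2)·20²/12 - (-2)·(20/3)²/2 = -200/9 kN·m
Load 2 — point force P=14 kN at a=10 m (b=L-a=10):
  M_2 = Pb²(3a+b)x/L³ - Pab²/L²  [x≤a] = 14·10²·(3·10+10)·(20/3)/20³ - 14·10·10²/20² = 35/3 kN·m
Load 3 — point force P=10 kN at a=12 m (b=L-a=8):
  M_3 = Pb²(3a+b)x/L³ - Pab²/L²  [x≤a] = 10·8²·(3·12+8)·(20/3)/20³ - 10·12·8²/20² = 64/15 kN·m
Superposition: M = Σ M_i = -283/45 kN·m ≈ -6.288889 kN·m

M(20/3) = -283/45 kN·m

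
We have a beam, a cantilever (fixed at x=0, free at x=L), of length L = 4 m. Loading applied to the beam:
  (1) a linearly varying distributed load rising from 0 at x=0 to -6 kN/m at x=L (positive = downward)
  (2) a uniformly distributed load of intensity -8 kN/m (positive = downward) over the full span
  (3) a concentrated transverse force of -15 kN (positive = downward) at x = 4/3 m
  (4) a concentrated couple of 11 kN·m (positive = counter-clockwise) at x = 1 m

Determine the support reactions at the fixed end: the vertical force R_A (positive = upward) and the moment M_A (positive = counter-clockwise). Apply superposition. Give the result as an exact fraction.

R_A = -59 kN, M_A = -127 kN·m

Load 1 — triangular load w₀=-6 kN/m (0→w₀ over full span):
  R_A = w₀L/2 = (-6)·4/2 = -12 kN
  M_A = w₀L²/3 = (-6)·4²/3 = -32 kN·m
Load 2 — uniform load w=-8 kN/m over full span:
  R_A = wL = (-8)·4 = -32 kN
  M_A = wL²/2 = (-8)·4²/2 = -64 kN·m
Load 3 — point force P=-15 kN at a=4/3 m (b=L-a=8/3):
  R_A = P = (-15) = -15 kN
  M_A = Pa = (-15)·(4/3) = -20 kN·m
Load 4 — applied couple M₀=11 kN·m at a=1 m (b=L-a=3):
  R_A = 0 kN
  M_A = -M₀ = -11 kN·m
Superposition: R_A = -59 kN, M_A = -127 kN·m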